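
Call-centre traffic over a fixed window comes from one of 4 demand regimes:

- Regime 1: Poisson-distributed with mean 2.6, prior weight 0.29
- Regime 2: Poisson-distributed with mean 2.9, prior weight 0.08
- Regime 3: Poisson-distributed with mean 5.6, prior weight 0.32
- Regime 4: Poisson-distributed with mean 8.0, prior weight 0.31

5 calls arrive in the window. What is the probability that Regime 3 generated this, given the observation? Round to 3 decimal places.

P(component k | x) = P(Z=k)·f_k(x) / marginal(x), where marginal(x) = Σ_j P(Z=j)·f_j(x).
Evaluate each component's likelihood at the observed value:
  f_1 = e^(−2.6)·2.6^5/5! = 0.0735394
  f_2 = e^(−2.9)·2.9^5/5! = 0.0940491
  f_3 = e^(−5.6)·5.6^5/5! = 0.169711
  f_4 = e^(−8.0)·8.0^5/5! = 0.0916037
Unnormalised posteriors:
  P(Z=1)·f_1 = 0.29 × 0.0735394 = 0.0213264
  P(Z=2)·f_2 = 0.08 × 0.0940491 = 0.00752393
  P(Z=3)·f_3 = 0.32 × 0.169711 = 0.0543075
  P(Z=4)·f_4 = 0.31 × 0.0916037 = 0.0283971
Evidence: 0.0213264 + 0.00752393 + 0.0543075 + 0.0283971 = 0.111555
Responsibility of Regime 3: 0.0543075 / 0.111555 ≈ 0.487

0.487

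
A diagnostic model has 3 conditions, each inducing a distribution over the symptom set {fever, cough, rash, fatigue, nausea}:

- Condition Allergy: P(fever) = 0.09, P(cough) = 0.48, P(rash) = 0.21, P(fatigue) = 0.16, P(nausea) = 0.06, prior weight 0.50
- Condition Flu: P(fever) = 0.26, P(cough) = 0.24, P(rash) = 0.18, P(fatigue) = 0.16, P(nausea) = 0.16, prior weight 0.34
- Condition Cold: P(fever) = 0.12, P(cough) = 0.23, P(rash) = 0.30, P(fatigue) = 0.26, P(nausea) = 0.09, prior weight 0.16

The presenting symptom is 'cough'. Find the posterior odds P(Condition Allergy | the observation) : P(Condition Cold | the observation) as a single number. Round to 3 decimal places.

Only the two components matter; the odds are (π_i f_i(x)) / (π_j f_j(x)).
Component likelihoods at x = 'cough':
  f_Allergy = P(cough | comp) = 0.48
  f_Flu = P(cough | comp) = 0.24
  f_Cold = P(cough | comp) = 0.23
Odds = (0.50/0.16) × (0.48/0.23) = 3.125 × 2.08696 ≈ 6.522

6.522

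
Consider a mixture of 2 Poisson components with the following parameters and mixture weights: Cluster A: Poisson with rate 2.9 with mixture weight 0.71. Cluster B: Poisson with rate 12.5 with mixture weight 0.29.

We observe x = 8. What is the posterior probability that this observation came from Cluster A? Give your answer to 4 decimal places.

0.2328

By Bayes' theorem, P(k | x) = P(Z=k) f_k(x) / Σ_j P(Z=j) f_j(x).
Poisson probabilities:
  L_A = 0.00682668
  L_B = 0.0550907
Prior × likelihood for each component:
  P(Z=A)·L_A = 0.71 × 0.00682668 = 0.00484694
  P(Z=B)·L_B = 0.29 × 0.0550907 = 0.0159763
Normaliser: 0.00484694 + 0.0159763 = 0.0208233
Responsibility of Cluster A: 0.00484694 / 0.0208233 ≈ 0.2328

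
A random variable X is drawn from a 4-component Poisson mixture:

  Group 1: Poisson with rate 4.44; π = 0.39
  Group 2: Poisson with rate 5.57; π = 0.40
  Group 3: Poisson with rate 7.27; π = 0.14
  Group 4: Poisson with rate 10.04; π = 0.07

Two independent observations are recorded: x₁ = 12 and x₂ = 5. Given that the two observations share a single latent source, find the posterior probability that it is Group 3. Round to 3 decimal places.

0.387

Apply Bayes' rule: the posterior for each component is proportional to its prior times its likelihood at x.
Since both observations come from the same component, the likelihood for component k is f_k(x₁)·f_k(x₂).
  L_1 = [0.00144541] × [0.169616] = 0.000245164
  L_2 = [0.00709423] × [0.170245] = 0.00120776
  L_3 = [0.0316778] × [0.117807] = 0.00373186
  L_4 = [0.0955325] × [0.0370826] = 0.0035426
Unnormalised posteriors:
  P(Z=1)·L_1 = 0.39 × 0.000245164 = 9.56141e-05
  P(Z=2)·L_2 = 0.40 × 0.00120776 = 0.000483103
  P(Z=3)·L_3 = 0.14 × 0.00373186 = 0.00052246
  P(Z=4)·L_4 = 0.07 × 0.0035426 = 0.000247982
Denominator: 9.56141e-05 + 0.000483103 + 0.00052246 + 0.000247982 = 0.00134916
P(Group 3 | data) = 0.00052246 / 0.00134916 ≈ 0.387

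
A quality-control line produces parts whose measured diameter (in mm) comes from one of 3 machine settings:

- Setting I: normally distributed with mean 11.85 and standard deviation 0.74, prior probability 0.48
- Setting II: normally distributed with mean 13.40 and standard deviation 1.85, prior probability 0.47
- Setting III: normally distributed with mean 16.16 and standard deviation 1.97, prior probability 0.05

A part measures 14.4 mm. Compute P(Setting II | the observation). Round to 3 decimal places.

Posterior ∝ prior × likelihood, so P(k | x) ∝ P(Z=k) f_k(x); normalise over all components.
Normal densities:
  p_I = (1/(0.74·√(2π)))·exp(−(14.4−11.85)²/(2·0.74²)) = 0.539111·exp(-5.93727) = 0.00142283
  p_II = (1/(1.85·√(2π)))·exp(−(14.4−13.40)²/(2·1.85²)) = 0.215644·exp(-0.14609) = 0.186334
  p_III = (1/(1.97·√(2π)))·exp(−(14.4−16.16)²/(2·1.97²)) = 0.202509·exp(-0.39908) = 0.13587
Multiply by the mixture weights:
  P(Z=I)·p_I = 0.48 × 0.00142283 = 0.00068296
  P(Z=II)·p_II = 0.47 × 0.186334 = 0.0875768
  P(Z=III)·p_III = 0.05 × 0.13587 = 0.00679351
Sum: 0.00068296 + 0.0875768 + 0.00679351 = 0.0950533
Responsibility of Setting II: 0.0875768 / 0.0950533 ≈ 0.921

0.921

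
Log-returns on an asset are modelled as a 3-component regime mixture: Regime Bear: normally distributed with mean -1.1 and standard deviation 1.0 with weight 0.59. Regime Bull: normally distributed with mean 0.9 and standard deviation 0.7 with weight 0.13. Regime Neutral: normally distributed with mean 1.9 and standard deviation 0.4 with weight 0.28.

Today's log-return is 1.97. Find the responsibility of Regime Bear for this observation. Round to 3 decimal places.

P(component k | x) = P(Z=k)·f_k(x) / marginal(x), where marginal(x) = Σ_j P(Z=j)·f_j(x).
Normal densities:
  p_Bear = 0.0035836
  p_Bull = 0.177191
  p_Neutral = 0.9822
Weight by the priors:
  P(Z=Bear)·p_Bear = 0.59 × 0.0035836 = 0.00211432
  P(Z=Bull)·p_Bull = 0.13 × 0.177191 = 0.0230348
  P(Z=Neutral)·p_Neutral = 0.28 × 0.9822 = 0.275016
Normaliser: 0.00211432 + 0.0230348 + 0.275016 = 0.300165
Responsibility of Regime Bear: 0.00211432 / 0.300165 ≈ 0.007

0.007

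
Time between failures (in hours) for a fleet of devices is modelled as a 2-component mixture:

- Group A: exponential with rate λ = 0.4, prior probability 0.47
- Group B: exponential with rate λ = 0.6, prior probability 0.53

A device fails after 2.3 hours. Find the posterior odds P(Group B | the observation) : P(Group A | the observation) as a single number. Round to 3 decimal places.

Since P(k|x) ∝ w_k f_k(x), the posterior odds are w_i f_i(x) / (w_j f_j(x)).
Component likelihoods at x = 2.3 hours:
  f_A = 0.4·e^(−0.4·2.3) = 0.4·e^(−0.9200) = 0.159408
  f_B = 0.6·e^(−0.6·2.3) = 0.6·e^(−1.3800) = 0.150947
Posterior odds = (w_B·f_B) / (w_A·f_A) = (0.53·0.150947) / (0.47·0.159408) = 0.080002 / 0.0749216 ≈ 1.068

1.068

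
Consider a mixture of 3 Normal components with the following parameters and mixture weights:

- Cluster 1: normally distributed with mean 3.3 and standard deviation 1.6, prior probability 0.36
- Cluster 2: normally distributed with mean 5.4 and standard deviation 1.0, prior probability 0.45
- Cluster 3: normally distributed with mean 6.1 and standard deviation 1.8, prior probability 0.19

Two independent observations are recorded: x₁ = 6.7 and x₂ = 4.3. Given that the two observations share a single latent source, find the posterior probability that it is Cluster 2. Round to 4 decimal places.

Apply Bayes' rule: the posterior for each component is proportional to its prior times its likelihood at x.
Since both observations come from the same component, the likelihood for component k is f_k(x₁)·f_k(x₂).
  L_1 = [(1/(1.6·√(2π)))·exp(−(6.7−3.3)²/(2·1.6²)) = 0.249339·exp(-2.25781) = 0.0260756] × [0.205101] = 0.00534812
  L_2 = [(1/(1.0·√(2π)))·exp(−(6.7−5.4)²/(2·1.0²)) = 0.398942·exp(-0.84500) = 0.171369] × [0.217852] = 0.037333
  L_3 = [(1/(1.8·√(2π)))·exp(−(6.7−6.1)²/(2·1.8²)) = 0.221635·exp(-0.05556) = 0.209657] × [0.134428] = 0.0281839
Multiply by the mixture weights:
  π_1·L_1 = 0.36 × 0.00534812 = 0.00192532
  π_2·L_2 = 0.45 × 0.037333 = 0.0167999
  π_3·L_3 = 0.19 × 0.0281839 = 0.00535493
Denominator: 0.00192532 + 0.0167999 + 0.00535493 = 0.0240801
Responsibility of Cluster 2: 0.0167999 / 0.0240801 ≈ 0.6977

0.6977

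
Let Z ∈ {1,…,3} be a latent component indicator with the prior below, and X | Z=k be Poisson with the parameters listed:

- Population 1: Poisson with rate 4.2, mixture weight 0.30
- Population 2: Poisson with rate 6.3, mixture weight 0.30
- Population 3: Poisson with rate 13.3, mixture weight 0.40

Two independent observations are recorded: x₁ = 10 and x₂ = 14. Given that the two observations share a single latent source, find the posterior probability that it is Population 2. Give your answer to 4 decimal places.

0.0145

Apply Bayes' rule: the posterior for each component is proportional to its prior times its likelihood at x.
Since both observations come from the same component, the likelihood for component k is f_k(x₁)·f_k(x₂).
  L_1 = [e^(−4.2)·4.2^10/10! = 0.00705819] × [9.14208e-05] = 6.45265e-07
  L_2 = [e^(−6.3)·6.3^10/10! = 0.0498411] × [0.00326817] = 0.000162889
  L_3 = [e^(−13.3)·13.3^10/10! = 0.0799166] × [0.104087] = 0.0083183
Weight by the priors:
  π_1·L_1 = 0.30 × 6.45265e-07 = 1.93579e-07
  π_2·L_2 = 0.30 × 0.000162889 = 4.88667e-05
  π_3·L_3 = 0.40 × 0.0083183 = 0.00332732
Marginal: 1.93579e-07 + 4.88667e-05 + 0.00332732 = 0.00337638
So the posterior for Population 2 is 4.88667e-05 / 0.00337638 ≈ 0.0145.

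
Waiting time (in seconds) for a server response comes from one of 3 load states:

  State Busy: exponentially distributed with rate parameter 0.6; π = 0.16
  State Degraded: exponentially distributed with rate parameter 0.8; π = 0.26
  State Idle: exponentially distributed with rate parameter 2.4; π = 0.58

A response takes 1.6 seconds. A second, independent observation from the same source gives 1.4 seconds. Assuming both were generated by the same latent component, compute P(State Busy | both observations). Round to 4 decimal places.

The responsibility of component k is P(Z=k) f_k(x) divided by Σ_j P(Z=j) f_j(x).
Since both observations come from the same component, the likelihood for component k is f_k(x₁)·f_k(x₂).
  L_Busy = [0.229736] × [0.259026] = 0.0595076
  L_Degraded = [0.22243] × [0.261024] = 0.0580595
  L_Idle = [0.0515846] × [0.0833646] = 0.00430033
Prior × likelihood for each component:
  P(Z=Busy)·L_Busy = 0.16 × 0.0595076 = 0.00952122
  P(Z=Degraded)·L_Degraded = 0.26 × 0.0580595 = 0.0150955
  P(Z=Idle)·L_Idle = 0.58 × 0.00430033 = 0.00249419
Denominator: 0.00952122 + 0.0150955 + 0.00249419 = 0.0271109
Responsibility of State Busy: 0.00952122 / 0.0271109 ≈ 0.3512

0.3512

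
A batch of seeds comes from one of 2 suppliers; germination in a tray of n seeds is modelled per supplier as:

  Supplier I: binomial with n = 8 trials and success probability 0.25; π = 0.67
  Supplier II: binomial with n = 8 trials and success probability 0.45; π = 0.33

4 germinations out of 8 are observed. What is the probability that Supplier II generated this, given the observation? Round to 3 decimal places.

The responsibility of component k is P(Z=k) f_k(x) divided by Σ_j P(Z=j) f_j(x).
Evaluate each component's likelihood at the observed value:
  L_I = C(8,4)·0.25^4·0.75^4 = 70·0.00390625·0.316406 = 0.0865173
  L_II = C(8,4)·0.45^4·0.55^4 = 70·0.0410063·0.0915063 = 0.262663
Weight by the priors:
  P(Z=I)·L_I = 0.67 × 0.0865173 = 0.0579666
  P(Z=II)·L_II = 0.33 × 0.262663 = 0.0866788
Marginal: 0.0579666 + 0.0866788 = 0.144645
P(Supplier II | the observation) = 0.0866788 / 0.144645 ≈ 0.599

0.599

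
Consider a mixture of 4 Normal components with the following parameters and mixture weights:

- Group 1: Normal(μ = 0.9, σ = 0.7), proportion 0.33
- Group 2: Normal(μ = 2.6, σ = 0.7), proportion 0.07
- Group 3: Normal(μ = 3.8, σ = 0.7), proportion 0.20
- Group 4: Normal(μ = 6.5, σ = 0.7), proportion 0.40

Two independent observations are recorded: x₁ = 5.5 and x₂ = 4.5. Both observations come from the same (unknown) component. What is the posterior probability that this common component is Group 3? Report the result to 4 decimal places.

Apply Bayes' rule: the posterior for each component is proportional to its prior times its likelihood at x.
Since both observations come from the same component, the likelihood for component k is f_k(x₁)·f_k(x₂).
  p_1 = [(1/(0.7·√(2π)))·exp(−(5.5−0.9)²/(2·0.7²)) = 0.569918·exp(-21.59184) = 2.39109e-10] × [1.02917e-06] = 2.46085e-16
  p_2 = [(1/(0.7·√(2π)))·exp(−(5.5−2.6)²/(2·0.7²)) = 0.569918·exp(-8.58163) = 0.00010687] × [0.0143223] = 1.53063e-06
  p_3 = [(1/(0.7·√(2π)))·exp(−(5.5−3.8)²/(2·0.7²)) = 0.569918·exp(-2.94898) = 0.0298598] × [0.345672] = 0.0103217
  p_4 = [(1/(0.7·√(2π)))·exp(−(5.5−6.5)²/(2·0.7²)) = 0.569918·exp(-1.02041) = 0.205426] × [0.00962014] = 0.00197622
Weight by the priors:
  π_1·p_1 = 0.33 × 2.46085e-16 = 8.12081e-17
  π_2·p_2 = 0.07 × 1.53063e-06 = 1.07144e-07
  π_3·p_3 = 0.20 × 0.0103217 = 0.00206434
  π_4·p_4 = 0.40 × 0.00197622 = 0.000790489
Normaliser: 8.12081e-17 + 1.07144e-07 + 0.00206434 + 0.000790489 = 0.00285494
P(Group 3 | x₁,x₂) ≈ 0.7231

0.7231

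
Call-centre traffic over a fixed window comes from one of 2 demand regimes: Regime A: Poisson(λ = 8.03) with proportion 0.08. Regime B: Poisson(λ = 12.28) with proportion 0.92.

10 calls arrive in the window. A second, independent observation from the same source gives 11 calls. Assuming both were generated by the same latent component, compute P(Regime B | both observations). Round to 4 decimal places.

0.9460

Posterior ∝ prior × likelihood, so P(k | x) ∝ π_k f_k(x); normalise over all components.
Since both observations come from the same component, the likelihood for component k is f_k(x₁)·f_k(x₂).
  p_A = [0.100002] × [0.0730013] = 0.00730026
  p_B = [0.0997894] × [0.111401] = 0.0111167
Multiply by the mixture weights:
  π_A·p_A = 0.08 × 0.00730026 = 0.000584021
  π_B·p_B = 0.92 × 0.0111167 = 0.0102273
Normaliser: 0.000584021 + 0.0102273 = 0.0108114
P(Regime B | data) ≈ 0.9460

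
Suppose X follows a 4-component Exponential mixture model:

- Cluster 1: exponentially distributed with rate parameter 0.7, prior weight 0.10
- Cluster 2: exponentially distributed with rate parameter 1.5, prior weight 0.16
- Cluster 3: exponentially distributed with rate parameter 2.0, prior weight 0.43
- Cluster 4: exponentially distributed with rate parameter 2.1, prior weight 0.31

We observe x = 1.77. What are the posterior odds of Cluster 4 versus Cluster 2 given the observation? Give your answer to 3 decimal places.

Posterior odds = (P(Z=i) f_i(x)) / (P(Z=j) f_j(x)); the normalising sum cancels.
Component likelihoods at x = 1.77:
  f_1 = 0.202772
  f_2 = 0.105448
  f_3 = 0.0580267
  f_4 = 0.0510442
Odds = (0.31/0.16) × (0.0510442/0.105448) = 1.9375 × 0.484069 ≈ 0.938

0.938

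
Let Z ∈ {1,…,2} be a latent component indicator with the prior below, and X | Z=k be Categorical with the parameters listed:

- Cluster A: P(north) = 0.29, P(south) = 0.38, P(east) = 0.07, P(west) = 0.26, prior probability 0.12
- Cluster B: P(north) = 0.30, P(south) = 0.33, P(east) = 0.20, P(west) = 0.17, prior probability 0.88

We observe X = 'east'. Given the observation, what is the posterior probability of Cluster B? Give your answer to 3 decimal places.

By Bayes' theorem, P(k | x) = w_k f_k(x) / Σ_j w_j f_j(x).
Component likelihoods at x = 'east':
  f_A = 0.07
  f_B = 0.2
Prior × likelihood for each component:
  w_A·f_A = 0.12 × 0.07 = 0.0084
  w_B·f_B = 0.88 × 0.2 = 0.176
Evidence: 0.0084 + 0.176 = 0.1844
So the posterior for Cluster B is 0.176 / 0.1844 ≈ 0.954.

0.954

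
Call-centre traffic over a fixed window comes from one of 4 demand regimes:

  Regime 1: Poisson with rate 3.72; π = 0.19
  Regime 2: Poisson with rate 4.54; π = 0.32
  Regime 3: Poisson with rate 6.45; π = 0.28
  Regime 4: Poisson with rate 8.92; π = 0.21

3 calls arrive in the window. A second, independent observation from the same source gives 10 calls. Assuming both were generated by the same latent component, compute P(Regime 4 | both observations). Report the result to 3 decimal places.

0.179

Apply Bayes' rule: the posterior for each component is proportional to its prior times its likelihood at x.
Since both observations come from the same component, the likelihood for component k is f_k(x₁)·f_k(x₂).
  f_1 = [e^(−3.72)·3.72^3/3! = 0.207923] × [0.00338915] = 0.000704682
  f_2 = [e^(−4.54)·4.54^3/3! = 0.166464] × [0.010942] = 0.00182145
  f_3 = [e^(−6.45)·6.45^3/3! = 0.0706852] × [0.0542794] = 0.00383675
  f_4 = [e^(−8.92)·8.92^3/3! = 0.0158138] × [0.117484] = 0.00185787
Prior × likelihood for each component:
  w_1·f_1 = 0.19 × 0.000704682 = 0.00013389
  w_2·f_2 = 0.32 × 0.00182145 = 0.000582865
  w_3·f_3 = 0.28 × 0.00383675 = 0.00107429
  w_4·f_4 = 0.21 × 0.00185787 = 0.000390153
Evidence: 0.00013389 + 0.000582865 + 0.00107429 + 0.000390153 = 0.0021812
Responsibility of Regime 4: 0.000390153 / 0.0021812 ≈ 0.179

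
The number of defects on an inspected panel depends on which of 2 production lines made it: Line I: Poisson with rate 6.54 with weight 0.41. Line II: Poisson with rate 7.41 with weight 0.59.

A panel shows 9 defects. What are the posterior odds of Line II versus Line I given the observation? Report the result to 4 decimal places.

The posterior odds equal the prior odds times the likelihood ratio: (π_i/π_j)·(f_i(x)/f_j(x)).
Component likelihoods at x = 9 defects:
  p_I = 0.0871266
  p_II = 0.112326
0.0662721 / 0.0357219 ≈ 1.8552

1.8552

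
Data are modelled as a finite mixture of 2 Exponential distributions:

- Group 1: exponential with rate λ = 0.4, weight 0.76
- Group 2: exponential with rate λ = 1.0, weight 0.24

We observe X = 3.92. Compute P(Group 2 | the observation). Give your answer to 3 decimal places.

0.070

P(component k | x) = π_k·f_k(x) / marginal(x), where marginal(x) = Σ_j π_j·f_j(x).
Exponential densities:
  p_1 = 0.0833847
  p_2 = 0.0198411
Weight by the priors:
  π_1·p_1 = 0.76 × 0.0833847 = 0.0633724
  π_2·p_2 = 0.24 × 0.0198411 = 0.00476186
Evidence: 0.0633724 + 0.00476186 = 0.0681342
So the posterior for Group 2 is 0.00476186 / 0.0681342 ≈ 0.070.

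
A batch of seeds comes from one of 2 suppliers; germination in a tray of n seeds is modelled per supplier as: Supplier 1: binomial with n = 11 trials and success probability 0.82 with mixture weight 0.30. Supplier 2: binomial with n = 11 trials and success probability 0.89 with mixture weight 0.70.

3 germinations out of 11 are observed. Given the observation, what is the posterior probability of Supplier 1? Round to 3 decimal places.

The responsibility of component k is π_k f_k(x) divided by Σ_j π_j f_j(x).
Evaluate each component's likelihood at the observed value:
  p_1 = 0.000100255
  p_2 = 2.49342e-06
Multiply by the mixture weights:
  π_1·p_1 = 0.30 × 0.000100255 = 3.00765e-05
  π_2·p_2 = 0.70 × 2.49342e-06 = 1.74539e-06
Marginal: 3.00765e-05 + 1.74539e-06 = 3.18219e-05
P(Supplier 1 | 3 germinations out of 11) ≈ 0.945

0.945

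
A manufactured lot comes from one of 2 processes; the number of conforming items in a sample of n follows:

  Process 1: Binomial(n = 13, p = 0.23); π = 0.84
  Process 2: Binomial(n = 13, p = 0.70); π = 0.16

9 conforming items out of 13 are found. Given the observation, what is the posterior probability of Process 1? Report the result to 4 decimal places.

0.0101

Apply Bayes' rule: the posterior for each component is proportional to its prior times its likelihood at x.
Evaluate each component's likelihood at the observed value:
  L_1 = C(13,9)·0.23^9·0.77^4 = 715·1.80115e-06·0.35153 = 0.000452709
  L_2 = C(13,9)·0.70^9·0.30^4 = 715·0.0403536·0.0081 = 0.233708
Prior × likelihood for each component:
  π_1·L_1 = 0.84 × 0.000452709 = 0.000380276
  π_2·L_2 = 0.16 × 0.233708 = 0.0373933
Evidence: 0.000380276 + 0.0373933 = 0.0377735
P(Process 1 | the observation) = 0.000380276 / 0.0377735 ≈ 0.0101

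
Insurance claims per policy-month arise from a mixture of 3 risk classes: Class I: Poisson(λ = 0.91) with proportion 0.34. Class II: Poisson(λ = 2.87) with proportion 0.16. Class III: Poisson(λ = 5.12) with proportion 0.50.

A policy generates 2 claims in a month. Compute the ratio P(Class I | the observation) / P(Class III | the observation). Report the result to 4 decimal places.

1.4469

The posterior odds equal the prior odds times the likelihood ratio: (P(Z=i)/P(Z=j))·(f_i(x)/f_j(x)).
Component likelihoods at x = 2 claims:
  f_I = e^(−0.91)·0.91^2/2! = 0.166665
  f_II = e^(−2.87)·2.87^2/2! = 0.233512
  f_III = e^(−5.12)·5.12^2/2! = 0.0783289
0.0566662 / 0.0391645 ≈ 1.4469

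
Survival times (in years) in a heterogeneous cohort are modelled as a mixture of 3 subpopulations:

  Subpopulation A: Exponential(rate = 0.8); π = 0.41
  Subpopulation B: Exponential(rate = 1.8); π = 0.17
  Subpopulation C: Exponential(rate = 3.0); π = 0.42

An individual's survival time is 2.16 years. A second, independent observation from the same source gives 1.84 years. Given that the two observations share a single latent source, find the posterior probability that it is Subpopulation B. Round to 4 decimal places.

Posterior ∝ prior × likelihood, so P(k | x) ∝ P(Z=k) f_k(x); normalise over all components.
Since both observations come from the same component, the likelihood for component k is f_k(x₁)·f_k(x₂).
  f_A = [0.142111] × [0.183573] = 0.0260878
  f_B = [0.0368753] × [0.0655978] = 0.00241894
  f_C = [0.00460143] × [0.0120175] = 5.52979e-05
Prior × likelihood for each component:
  P(Z=A)·f_A = 0.41 × 0.0260878 = 0.010696
  P(Z=B)·f_B = 0.17 × 0.00241894 = 0.000411219
  P(Z=C)·f_C = 0.42 × 5.52979e-05 = 2.32251e-05
Evidence: 0.010696 + 0.000411219 + 2.32251e-05 = 0.0111304
So the posterior for Subpopulation B is 0.000411219 / 0.0111304 ≈ 0.0369.

0.0369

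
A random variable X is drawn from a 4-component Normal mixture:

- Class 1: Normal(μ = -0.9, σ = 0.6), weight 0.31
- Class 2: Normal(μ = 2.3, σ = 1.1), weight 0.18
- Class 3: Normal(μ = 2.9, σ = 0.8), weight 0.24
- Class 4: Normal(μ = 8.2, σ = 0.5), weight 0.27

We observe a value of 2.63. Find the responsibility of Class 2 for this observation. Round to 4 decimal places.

By Bayes' theorem, P(k | x) = π_k f_k(x) / Σ_j π_j f_j(x).
Component likelihoods at x = 2.63:
  f_1 = 2.02539e-08
  f_2 = 0.346716
  f_3 = 0.47107
  f_4 = 8.9961e-28
Prior × likelihood for each component:
  π_1·f_1 = 0.31 × 2.02539e-08 = 6.27871e-09
  π_2·f_2 = 0.18 × 0.346716 = 0.0624089
  π_3·f_3 = 0.24 × 0.47107 = 0.113057
  π_4·f_4 = 0.27 × 8.9961e-28 = 2.42895e-28
Marginal: 6.27871e-09 + 0.0624089 + 0.113057 + 2.42895e-28 = 0.175466
So the posterior for Class 2 is 0.0624089 / 0.175466 ≈ 0.3557.

0.3557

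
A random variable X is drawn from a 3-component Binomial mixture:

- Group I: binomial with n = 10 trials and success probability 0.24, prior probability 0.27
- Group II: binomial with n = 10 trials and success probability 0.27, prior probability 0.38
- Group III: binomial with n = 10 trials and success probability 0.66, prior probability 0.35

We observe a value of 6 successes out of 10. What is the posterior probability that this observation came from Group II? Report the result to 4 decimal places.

Posterior ∝ prior × likelihood, so P(k | x) ∝ π_k f_k(x); normalise over all components.
Binomial probabilities:
  L_I = C(10,6)·0.24^6·0.76^4 = 210·0.000191103·0.333622 = 0.0133888
  L_II = C(10,6)·0.27^6·0.73^4 = 210·0.00038742·0.283982 = 0.0231043
  L_III = C(10,6)·0.66^6·0.34^4 = 210·0.082654·0.0133634 = 0.231952
Weight by the priors:
  π_I·L_I = 0.27 × 0.0133888 = 0.00361497
  π_II·L_II = 0.38 × 0.0231043 = 0.00877964
  π_III·L_III = 0.35 × 0.231952 = 0.0811833
Marginal: 0.00361497 + 0.00877964 + 0.0811833 = 0.0935779
P(Group II | data) ≈ 0.0938

0.0938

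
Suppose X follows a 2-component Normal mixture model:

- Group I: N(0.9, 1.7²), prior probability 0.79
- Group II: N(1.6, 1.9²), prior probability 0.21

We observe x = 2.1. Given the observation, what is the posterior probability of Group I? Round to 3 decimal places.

0.772

P(component k | x) = P(Z=k)·f_k(x) / marginal(x), where marginal(x) = Σ_j P(Z=j)·f_j(x).
Evaluate each component's likelihood at the observed value:
  L_I = (1/(1.7·√(2π)))·exp(−(2.1−0.9)²/(2·1.7²)) = 0.234672·exp(-0.24913) = 0.182921
  L_II = (1/(1.9·√(2π)))·exp(−(2.1−1.6)²/(2·1.9²)) = 0.209970·exp(-0.03463) = 0.202824
Multiply by the mixture weights:
  P(Z=I)·L_I = 0.79 × 0.182921 = 0.144507
  P(Z=II)·L_II = 0.21 × 0.202824 = 0.042593
Sum: 0.144507 + 0.042593 = 0.1871
So the posterior for Group I is 0.144507 / 0.1871 ≈ 0.772.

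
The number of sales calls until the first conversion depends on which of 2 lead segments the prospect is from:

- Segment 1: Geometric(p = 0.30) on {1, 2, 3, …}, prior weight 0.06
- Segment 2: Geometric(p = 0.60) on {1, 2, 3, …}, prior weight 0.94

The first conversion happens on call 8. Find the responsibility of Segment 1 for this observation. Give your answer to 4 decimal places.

0.6160

P(component k | x) = π_k·f_k(x) / marginal(x), where marginal(x) = Σ_j π_j·f_j(x).
Component likelihoods at x = 8:
  f_1 = 0.0247063
  f_2 = 0.00098304
Unnormalised posteriors:
  π_1·f_1 = 0.06 × 0.0247063 = 0.00148238
  π_2·f_2 = 0.94 × 0.00098304 = 0.000924058
Sum: 0.00148238 + 0.000924058 = 0.00240643
P(Segment 1 | the observation) = 0.00148238 / 0.00240643 ≈ 0.6160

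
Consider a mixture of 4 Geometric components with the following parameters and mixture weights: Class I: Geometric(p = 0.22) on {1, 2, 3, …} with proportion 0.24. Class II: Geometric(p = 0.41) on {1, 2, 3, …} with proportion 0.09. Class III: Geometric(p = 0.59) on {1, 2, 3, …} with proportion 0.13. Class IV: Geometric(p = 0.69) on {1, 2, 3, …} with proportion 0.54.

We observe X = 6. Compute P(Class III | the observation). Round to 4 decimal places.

0.0448

Posterior ∝ prior × likelihood, so P(k | x) ∝ P(Z=k) f_k(x); normalise over all components.
Component likelihoods at x = 6:
  f_I = 0.0635178
  f_II = 0.0293119
  f_III = 0.00683552
  f_IV = 0.00197541
Weight by the priors:
  P(Z=I)·f_I = 0.24 × 0.0635178 = 0.0152443
  P(Z=II)·f_II = 0.09 × 0.0293119 = 0.00263807
  P(Z=III)·f_III = 0.13 × 0.00683552 = 0.000888617
  P(Z=IV)·f_IV = 0.54 × 0.00197541 = 0.00106672
Evidence: 0.0152443 + 0.00263807 + 0.000888617 + 0.00106672 = 0.0198377
P(Class III | the observation) ≈ 0.0448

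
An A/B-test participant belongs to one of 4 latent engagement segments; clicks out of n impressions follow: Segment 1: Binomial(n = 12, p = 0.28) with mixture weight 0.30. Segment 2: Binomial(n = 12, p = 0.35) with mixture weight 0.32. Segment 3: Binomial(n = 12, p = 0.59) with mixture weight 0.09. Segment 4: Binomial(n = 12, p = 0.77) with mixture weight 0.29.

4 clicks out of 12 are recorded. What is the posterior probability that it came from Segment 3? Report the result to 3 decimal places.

0.029

By Bayes' theorem, P(k | x) = w_k f_k(x) / Σ_j w_j f_j(x).
Component likelihoods at x = 4 clicks out of 12:
  p_1 = C(12,4)·0.28^4·0.72^8 = 495·0.00614656·0.0722204 = 0.219734
  p_2 = C(12,4)·0.35^4·0.65^8 = 495·0.0150062·0.0318645 = 0.236692
  p_3 = C(12,4)·0.59^4·0.41^8 = 495·0.121174·0.000798493 = 0.0478943
  p_4 = C(12,4)·0.77^4·0.23^8 = 495·0.35153·7.8311e-06 = 0.00136267
Prior × likelihood for each component:
  w_1·p_1 = 0.30 × 0.219734 = 0.0659202
  w_2·p_2 = 0.32 × 0.236692 = 0.0757416
  w_3·p_3 = 0.09 × 0.0478943 = 0.00431049
  w_4·p_4 = 0.29 × 0.00136267 = 0.000395174
Normaliser: 0.0659202 + 0.0757416 + 0.00431049 + 0.000395174 = 0.146367
P(Segment 3 | data) = 0.00431049 / 0.146367 ≈ 0.029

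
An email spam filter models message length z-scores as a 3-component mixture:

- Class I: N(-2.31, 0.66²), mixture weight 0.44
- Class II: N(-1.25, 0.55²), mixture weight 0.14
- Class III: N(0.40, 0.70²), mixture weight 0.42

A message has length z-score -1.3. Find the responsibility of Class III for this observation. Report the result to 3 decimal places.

0.064

Apply Bayes' rule: the posterior for each component is proportional to its prior times its likelihood at x.
Normal densities:
  p_I = (1/(0.66·√(2π)))·exp(−(-1.3−-2.31)²/(2·0.66²)) = 0.604458·exp(-1.17091) = 0.187432
  p_II = (1/(0.55·√(2π)))·exp(−(-1.3−-1.25)²/(2·0.55²)) = 0.725350·exp(-0.00413) = 0.722358
  p_III = (1/(0.70·√(2π)))·exp(−(-1.3−0.40)²/(2·0.70²)) = 0.569918·exp(-2.94898) = 0.0298598
Multiply by the mixture weights:
  π_I·p_I = 0.44 × 0.187432 = 0.0824703
  π_II·p_II = 0.14 × 0.722358 = 0.10113
  π_III·p_III = 0.42 × 0.0298598 = 0.0125411
Marginal: 0.0824703 + 0.10113 + 0.0125411 = 0.196142
So the posterior for Class III is 0.0125411 / 0.196142 ≈ 0.064.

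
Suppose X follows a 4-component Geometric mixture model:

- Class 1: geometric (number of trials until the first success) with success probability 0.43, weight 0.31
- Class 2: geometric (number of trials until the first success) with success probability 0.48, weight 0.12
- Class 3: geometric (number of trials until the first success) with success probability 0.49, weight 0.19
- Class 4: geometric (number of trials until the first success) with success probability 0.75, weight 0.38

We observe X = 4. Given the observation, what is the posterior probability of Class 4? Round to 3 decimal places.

0.090

Apply Bayes' rule: the posterior for each component is proportional to its prior times its likelihood at x.
Evaluate each component's likelihood at the observed value:
  p_1 = 0.43·(1−0.43)^3 = 0.43·0.185193 = 0.079633
  p_2 = 0.48·(1−0.48)^3 = 0.48·0.140608 = 0.0674918
  p_3 = 0.49·(1−0.49)^3 = 0.49·0.132651 = 0.064999
  p_4 = 0.75·(1−0.75)^3 = 0.75·0.015625 = 0.0117188
Prior × likelihood for each component:
  π_1·p_1 = 0.31 × 0.079633 = 0.0246862
  π_2·p_2 = 0.12 × 0.0674918 = 0.00809902
  π_3·p_3 = 0.19 × 0.064999 = 0.0123498
  π_4·p_4 = 0.38 × 0.0117188 = 0.00445313
Marginal: 0.0246862 + 0.00809902 + 0.0123498 + 0.00445313 = 0.0495882
So the posterior for Class 4 is 0.00445313 / 0.0495882 ≈ 0.090.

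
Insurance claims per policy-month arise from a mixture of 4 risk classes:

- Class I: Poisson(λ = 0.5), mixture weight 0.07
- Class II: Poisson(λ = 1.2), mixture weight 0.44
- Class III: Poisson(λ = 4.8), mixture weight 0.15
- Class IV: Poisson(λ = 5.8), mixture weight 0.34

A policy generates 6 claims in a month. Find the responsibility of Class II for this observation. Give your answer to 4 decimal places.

0.0072

Apply Bayes' rule: the posterior for each component is proportional to its prior times its likelihood at x.
Component likelihoods at x = 6 claims:
  p_I = 1.31626e-05
  p_II = 0.00124911
  p_III = 0.139798
  p_IV = 0.160076
Multiply by the mixture weights:
  w_I·p_I = 0.07 × 1.31626e-05 = 9.21379e-07
  w_II·p_II = 0.44 × 0.00124911 = 0.00054961
  w_III·p_III = 0.15 × 0.139798 = 0.0209697
  w_IV·p_IV = 0.34 × 0.160076 = 0.054426
Evidence: 9.21379e-07 + 0.00054961 + 0.0209697 + 0.054426 = 0.0759462
Responsibility of Class II: 0.00054961 / 0.0759462 ≈ 0.0072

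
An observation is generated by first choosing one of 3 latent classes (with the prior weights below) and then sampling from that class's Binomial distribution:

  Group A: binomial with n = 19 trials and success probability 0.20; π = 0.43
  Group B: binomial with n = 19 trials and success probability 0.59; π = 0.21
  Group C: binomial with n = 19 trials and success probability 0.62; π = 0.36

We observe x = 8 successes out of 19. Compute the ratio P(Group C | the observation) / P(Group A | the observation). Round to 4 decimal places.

1.9832

The posterior odds equal the prior odds times the likelihood ratio: (w_i/w_j)·(f_i(x)/f_j(x)).
Binomial probabilities:
  p_A = C(19,8)·0.20^8·0.80^11 = 75582·2.56e-06·0.0858993 = 0.0166207
  p_B = C(19,8)·0.59^8·0.41^11 = 75582·0.014683·5.50329e-05 = 0.0610741
  p_C = C(19,8)·0.62^8·0.38^11 = 75582·0.021834·2.38572e-05 = 0.0393705
Odds = (0.36/0.43) × (0.0393705/0.0166207) = 0.837209 × 2.36877 ≈ 1.9832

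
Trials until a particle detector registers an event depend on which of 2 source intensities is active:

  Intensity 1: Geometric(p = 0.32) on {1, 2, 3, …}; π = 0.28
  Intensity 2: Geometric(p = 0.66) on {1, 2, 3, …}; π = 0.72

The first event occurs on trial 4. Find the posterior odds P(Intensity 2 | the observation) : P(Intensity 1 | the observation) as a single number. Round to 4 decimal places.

0.6629

The posterior odds equal the prior odds times the likelihood ratio: (P(Z=i)/P(Z=j))·(f_i(x)/f_j(x)).
Geometric probabilities:
  p_1 = 0.100618
  p_2 = 0.0259406
Posterior odds = (P(Z=2)·p_2) / (P(Z=1)·p_1) = (0.72·0.0259406) / (0.28·0.100618) = 0.0186773 / 0.0281731 ≈ 0.6629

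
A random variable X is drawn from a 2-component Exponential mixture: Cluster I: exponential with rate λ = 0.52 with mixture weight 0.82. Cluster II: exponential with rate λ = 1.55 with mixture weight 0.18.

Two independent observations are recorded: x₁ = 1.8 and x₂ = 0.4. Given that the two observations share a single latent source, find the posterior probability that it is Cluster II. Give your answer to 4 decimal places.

The responsibility of component k is w_k f_k(x) divided by Σ_j w_j f_j(x).
Since both observations come from the same component, the likelihood for component k is f_k(x₁)·f_k(x₂).
  p_I = [0.52·e^(−0.52·1.8) = 0.52·e^(−0.9360) = 0.203941] × [0.422348] = 0.0861338
  p_II = [1.55·e^(−1.55·1.8) = 1.55·e^(−2.7900) = 0.0952029] × [0.833814] = 0.0793815
Weight by the priors:
  w_I·p_I = 0.82 × 0.0861338 = 0.0706297
  w_II·p_II = 0.18 × 0.0793815 = 0.0142887
Evidence: 0.0706297 + 0.0142887 = 0.0849184
P(Cluster II | x₁,x₂) ≈ 0.1683

0.1683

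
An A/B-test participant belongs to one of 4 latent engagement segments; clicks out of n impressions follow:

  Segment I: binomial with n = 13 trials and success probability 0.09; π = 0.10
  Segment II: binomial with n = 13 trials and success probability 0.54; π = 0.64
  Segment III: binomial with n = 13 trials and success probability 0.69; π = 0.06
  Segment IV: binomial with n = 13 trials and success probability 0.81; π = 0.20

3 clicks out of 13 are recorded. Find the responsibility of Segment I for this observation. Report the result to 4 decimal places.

0.3981

Posterior ∝ prior × likelihood, so P(k | x) ∝ π_k f_k(x); normalise over all components.
Binomial probabilities:
  f_I = 0.0811909
  f_II = 0.0191041
  f_III = 0.00077007
  f_IV = 9.31874e-06
Weight by the priors:
  π_I·f_I = 0.10 × 0.0811909 = 0.00811909
  π_II·f_II = 0.64 × 0.0191041 = 0.0122266
  π_III·f_III = 0.06 × 0.00077007 = 4.62042e-05
  π_IV·f_IV = 0.20 × 9.31874e-06 = 1.86375e-06
Marginal: 0.00811909 + 0.0122266 + 4.62042e-05 + 1.86375e-06 = 0.0203938
P(Segment I | the observation) = 0.00811909 / 0.0203938 ≈ 0.3981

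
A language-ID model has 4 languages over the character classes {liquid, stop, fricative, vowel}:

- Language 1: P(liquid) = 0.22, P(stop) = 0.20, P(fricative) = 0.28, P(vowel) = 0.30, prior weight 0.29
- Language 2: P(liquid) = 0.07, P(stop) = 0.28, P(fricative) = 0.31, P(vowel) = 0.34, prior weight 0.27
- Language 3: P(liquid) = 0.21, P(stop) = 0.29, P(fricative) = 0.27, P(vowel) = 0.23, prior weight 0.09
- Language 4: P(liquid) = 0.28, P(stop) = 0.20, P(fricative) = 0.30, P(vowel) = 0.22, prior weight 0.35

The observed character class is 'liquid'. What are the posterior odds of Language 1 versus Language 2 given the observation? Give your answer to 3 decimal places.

Only the two components matter; the odds are (w_i f_i(x)) / (w_j f_j(x)).
Categorical probabilities:
  L_1 = 0.22
  L_2 = 0.07
  L_3 = 0.21
  L_4 = 0.28
Posterior odds = (w_1·L_1) / (w_2·L_2) = (0.29·0.22) / (0.27·0.07) = 0.0638 / 0.0189 ≈ 3.376

3.376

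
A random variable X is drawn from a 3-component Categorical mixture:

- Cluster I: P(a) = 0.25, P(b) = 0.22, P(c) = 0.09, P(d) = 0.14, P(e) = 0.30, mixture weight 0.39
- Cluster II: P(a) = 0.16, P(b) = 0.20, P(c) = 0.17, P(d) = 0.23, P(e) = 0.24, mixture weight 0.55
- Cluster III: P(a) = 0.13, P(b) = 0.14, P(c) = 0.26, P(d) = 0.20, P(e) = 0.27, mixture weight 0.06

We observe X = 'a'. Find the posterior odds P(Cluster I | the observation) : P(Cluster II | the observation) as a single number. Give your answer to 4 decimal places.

Posterior odds = (π_i f_i(x)) / (π_j f_j(x)); the normalising sum cancels.
Evaluate each component's likelihood at the observed value:
  L_I = 0.25
  L_II = 0.16
  L_III = 0.13
Posterior odds = (π_I·L_I) / (π_II·L_II) = (0.39·0.25) / (0.55·0.16) = 0.0975 / 0.088 ≈ 1.1080

1.1080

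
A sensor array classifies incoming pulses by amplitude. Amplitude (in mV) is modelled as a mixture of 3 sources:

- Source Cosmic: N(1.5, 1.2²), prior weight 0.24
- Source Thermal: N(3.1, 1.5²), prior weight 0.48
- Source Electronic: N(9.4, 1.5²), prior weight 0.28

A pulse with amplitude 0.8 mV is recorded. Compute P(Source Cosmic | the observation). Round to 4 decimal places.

Posterior ∝ prior × likelihood, so P(k | x) ∝ w_k f_k(x); normalise over all components.
Evaluate each component's likelihood at the observed value:
  p_Cosmic = (1/(1.2·√(2π)))·exp(−(0.8−1.5)²/(2·1.2²)) = 0.332452·exp(-0.17014) = 0.280439
  p_Thermal = (1/(1.5·√(2π)))·exp(−(0.8−3.1)²/(2·1.5²)) = 0.265962·exp(-1.17556) = 0.0820883
  p_Electronic = (1/(1.5·√(2π)))·exp(−(0.8−9.4)²/(2·1.5²)) = 0.265962·exp(-16.43556) = 1.93619e-08
Unnormalised posteriors:
  w_Cosmic·p_Cosmic = 0.24 × 0.280439 = 0.0673054
  w_Thermal·p_Thermal = 0.48 × 0.0820883 = 0.0394024
  w_Electronic·p_Electronic = 0.28 × 1.93619e-08 = 5.42133e-09
Denominator: 0.0673054 + 0.0394024 + 5.42133e-09 = 0.106708
Responsibility of Source Cosmic: 0.0673054 / 0.106708 ≈ 0.6307

0.6307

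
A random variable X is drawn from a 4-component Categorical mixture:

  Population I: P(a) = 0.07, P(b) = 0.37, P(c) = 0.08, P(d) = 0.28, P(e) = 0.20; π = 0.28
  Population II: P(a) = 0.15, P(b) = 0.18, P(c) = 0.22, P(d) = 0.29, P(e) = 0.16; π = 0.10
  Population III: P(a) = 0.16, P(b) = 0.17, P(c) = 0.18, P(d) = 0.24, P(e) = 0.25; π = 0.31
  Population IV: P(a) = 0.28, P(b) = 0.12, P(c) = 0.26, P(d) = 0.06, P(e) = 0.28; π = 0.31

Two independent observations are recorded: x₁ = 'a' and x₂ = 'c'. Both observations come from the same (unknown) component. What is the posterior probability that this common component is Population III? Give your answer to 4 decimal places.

The responsibility of component k is w_k f_k(x) divided by Σ_j w_j f_j(x).
Since both observations come from the same component, the likelihood for component k is f_k(x₁)·f_k(x₂).
  L_I = [P(a | comp) = 0.07] × [0.08] = 0.0056
  L_II = [P(a | comp) = 0.15] × [0.22] = 0.033
  L_III = [P(a | comp) = 0.16] × [0.18] = 0.0288
  L_IV = [P(a | comp) = 0.28] × [0.26] = 0.0728
Unnormalised posteriors:
  w_I·L_I = 0.28 × 0.0056 = 0.001568
  w_II·L_II = 0.10 × 0.033 = 0.0033
  w_III·L_III = 0.31 × 0.0288 = 0.008928
  w_IV·L_IV = 0.31 × 0.0728 = 0.022568
Marginal: 0.001568 + 0.0033 + 0.008928 + 0.022568 = 0.036364
P(Population III | x₁,x₂) ≈ 0.2455

0.2455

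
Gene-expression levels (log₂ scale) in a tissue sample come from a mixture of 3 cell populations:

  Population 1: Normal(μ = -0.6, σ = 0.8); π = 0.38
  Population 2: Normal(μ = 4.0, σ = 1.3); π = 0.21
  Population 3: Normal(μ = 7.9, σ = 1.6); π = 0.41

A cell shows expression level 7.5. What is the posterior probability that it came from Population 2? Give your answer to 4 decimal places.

0.0170

The responsibility of component k is w_k f_k(x) divided by Σ_j w_j f_j(x).
Normal densities:
  L_1 = 2.73423e-23
  L_2 = 0.00818409
  L_3 = 0.241668
Weight by the priors:
  w_1·L_1 = 0.38 × 2.73423e-23 = 1.03901e-23
  w_2·L_2 = 0.21 × 0.00818409 = 0.00171866
  w_3·L_3 = 0.41 × 0.241668 = 0.0990837
Evidence: 1.03901e-23 + 0.00171866 + 0.0990837 = 0.100802
So the posterior for Population 2 is 0.00171866 / 0.100802 ≈ 0.0170.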